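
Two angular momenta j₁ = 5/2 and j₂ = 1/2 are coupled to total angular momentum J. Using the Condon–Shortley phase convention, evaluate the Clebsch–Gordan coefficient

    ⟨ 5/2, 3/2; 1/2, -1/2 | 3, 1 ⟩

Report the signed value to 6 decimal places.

j₁+j₂−J=0  J+j₁−j₂=5  J−j₁+j₂=1  j₁+j₂+J+1=7
(j₁±m₁, j₂±m₂, J±M) = (4,1,0,1,4,2)
P² = 192
sum k=0..0:
  [0] +1/24 = 1/24
S = 1/24
C² = P²·S² = 1/3 ; C = +0.577350

+0.577350  (= +√(1/3))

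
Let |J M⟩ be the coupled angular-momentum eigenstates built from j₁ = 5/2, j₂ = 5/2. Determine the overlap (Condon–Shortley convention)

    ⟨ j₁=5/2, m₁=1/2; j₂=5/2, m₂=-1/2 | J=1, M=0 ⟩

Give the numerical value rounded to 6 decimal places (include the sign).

triangle: 4!×1!×1!/7! = 24/5040
(j±m)!: 3!×2!×2!×3!×1!×1! = 144
prefactor² = (2J+1)×Δ×N² = 72/35
  k=1: −1/(1!×3!×1!×1!×0!×0!) = -1/6
  k=2: +1/(2!×2!×0!×0!×1!×1!) = 1/4
Σ = 1/12  ⇒  CG² = 72/35×1/12² = 1/70
CG = +√(1/70) = +0.119523

+0.119523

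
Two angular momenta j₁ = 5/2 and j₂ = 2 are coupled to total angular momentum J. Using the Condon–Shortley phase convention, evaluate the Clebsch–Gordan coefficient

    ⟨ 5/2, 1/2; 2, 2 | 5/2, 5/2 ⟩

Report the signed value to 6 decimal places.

+0.462910  (= +√(3/14))

j₁+j₂−J=2  J+j₁−j₂=3  J−j₁+j₂=2  j₁+j₂+J+1=8
(j₁±m₁, j₂±m₂, J±M) = (3,2,4,0,5,0)
P² = 864/7
sum k=2..2:
  [2] +1/24 = 1/24
S = 1/24
C² = P²·S² = 3/14 ; C = +0.462910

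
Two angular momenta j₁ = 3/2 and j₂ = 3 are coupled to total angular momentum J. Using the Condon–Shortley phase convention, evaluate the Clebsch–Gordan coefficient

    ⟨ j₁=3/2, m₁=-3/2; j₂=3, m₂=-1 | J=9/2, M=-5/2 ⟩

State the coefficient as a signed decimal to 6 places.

+0.645497  (= +√(5/12))

j₁+j₂−J=0  J+j₁−j₂=3  J−j₁+j₂=6  j₁+j₂+J+1=10
(j₁±m₁, j₂±m₂, J±M) = (0,3,2,4,2,7)
P² = 34560
sum k=0..0:
  [0] +1/288 = 1/288
S = 1/288
C² = P²·S² = 5/12 ; C = +0.645497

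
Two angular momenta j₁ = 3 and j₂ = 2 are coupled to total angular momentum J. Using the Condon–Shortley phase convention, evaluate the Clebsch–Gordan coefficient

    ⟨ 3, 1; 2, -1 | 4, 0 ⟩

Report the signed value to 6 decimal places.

+0.597614  (= +√(5/14))

triangle: 1!×5!×3!/10! = 720/3628800
(j±m)!: 4!×2!×1!×3!×4!×4! = 165888
prefactor² = (2J+1)×Δ×N² = 10368/35
  k=0: +1/(0!×1!×2!×1!×3!×2!) = 1/24
  k=1: −1/(1!×0!×1!×0!×4!×3!) = -1/144
Σ = 5/144  ⇒  CG² = 10368/35×5/144² = 5/14
CG = +√(5/14) = +0.597614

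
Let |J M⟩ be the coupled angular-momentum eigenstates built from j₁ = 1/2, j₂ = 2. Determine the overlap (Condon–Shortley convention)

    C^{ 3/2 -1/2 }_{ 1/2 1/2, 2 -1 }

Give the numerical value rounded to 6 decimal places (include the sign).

j₁+j₂−J=1  J+j₁−j₂=0  J−j₁+j₂=3  j₁+j₂+J+1=5
(j₁±m₁, j₂±m₂, J±M) = (1,0,1,3,1,2)
P² = 12/5
sum k=0..0:
  [0] +1/2 = 1/2
S = 1/2
C² = P²·S² = 3/5 ; C = +0.774597

+√(3/5) ≈ +0.774597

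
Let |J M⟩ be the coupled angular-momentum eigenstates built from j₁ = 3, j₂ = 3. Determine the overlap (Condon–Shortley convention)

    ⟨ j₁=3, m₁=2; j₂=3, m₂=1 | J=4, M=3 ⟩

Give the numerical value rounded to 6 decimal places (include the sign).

−√(1/11) ≈ -0.301511

triangle: 2!×4!×4!/11! = 1152/39916800
(j±m)!: 5!×1!×4!×2!×7!×1! = 29030400
prefactor² = (2J+1)×Δ×N² = 82944/11
  k=0: +1/(0!×2!×1!×4!×3!×0!) = 1/288
  k=1: −1/(1!×1!×0!×3!×4!×1!) = -1/144
Σ = -1/288  ⇒  CG² = 82944/11×(-1/288)² = 1/11
CG = −√(1/11) = -0.301511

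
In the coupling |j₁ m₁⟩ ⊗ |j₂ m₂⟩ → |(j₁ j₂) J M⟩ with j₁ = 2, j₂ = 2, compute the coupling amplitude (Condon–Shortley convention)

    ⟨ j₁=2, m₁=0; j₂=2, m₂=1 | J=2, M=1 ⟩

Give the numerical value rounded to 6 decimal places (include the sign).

√[5·2!2!2!/7! · 2!2!3!1!3!1!] = √(8/7)
  +(−1)^1/∏(1,1,1,2,1,0)! = -1/2  (running -1/2)
  +(−1)^2/∏(2,0,0,1,2,1)! = 1/4  (running -1/4)
⟨..|..⟩ = √(8/7)·(-1/4) = -0.267261

-0.267261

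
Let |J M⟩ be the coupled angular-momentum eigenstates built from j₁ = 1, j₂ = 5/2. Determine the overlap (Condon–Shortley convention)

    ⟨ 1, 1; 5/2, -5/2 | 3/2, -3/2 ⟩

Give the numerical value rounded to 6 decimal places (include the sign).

+0.816497

√[4·2!0!3!/6! · 2!0!0!5!0!3!] = √(96)
  +(−1)^0/∏(0,2,0,0,0,3)! = 1/12  (running 1/12)
⟨..|..⟩ = √(96)·(1/12) = +0.816497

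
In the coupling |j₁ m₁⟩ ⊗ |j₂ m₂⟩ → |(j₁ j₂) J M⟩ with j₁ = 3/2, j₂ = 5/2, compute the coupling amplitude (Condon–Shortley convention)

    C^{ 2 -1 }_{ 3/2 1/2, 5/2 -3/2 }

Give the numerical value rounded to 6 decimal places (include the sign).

+√(1/42) ≈ +0.154303

triangle: 2!×1!×3!/7! = 12/5040
(j±m)!: 2!×1!×1!×4!×1!×3! = 288
prefactor² = (2J+1)×Δ×N² = 24/7
  k=0: +1/(0!×2!×1!×1!×0!×2!) = 1/4
  k=1: −1/(1!×1!×0!×0!×1!×3!) = -1/6
Σ = 1/12  ⇒  CG² = 24/7×1/12² = 1/42
CG = +√(1/42) = +0.154303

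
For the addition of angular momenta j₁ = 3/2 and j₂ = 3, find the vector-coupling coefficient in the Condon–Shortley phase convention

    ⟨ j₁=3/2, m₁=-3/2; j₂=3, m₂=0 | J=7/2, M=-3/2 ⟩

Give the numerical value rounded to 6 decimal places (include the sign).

triangle: 1!×2!×5!/9! = 240/362880
(j±m)!: 0!×3!×3!×3!×2!×5! = 51840
prefactor² = (2J+1)×Δ×N² = 1920/7
  k=1: −1/(1!×0!×2!×2!×0!×3!) = -1/24
Σ = -1/24  ⇒  CG² = 1920/7×(-1/24)² = 10/21
CG = −√(10/21) = -0.690066

−√(10/21) = -0.690066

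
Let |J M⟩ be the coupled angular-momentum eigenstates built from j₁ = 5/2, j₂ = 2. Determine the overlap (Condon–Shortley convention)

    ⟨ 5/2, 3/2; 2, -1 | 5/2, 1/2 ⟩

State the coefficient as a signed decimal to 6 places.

+0.414039

triangle: 2!*3!*2!/8! = 24/40320
(j±m)!: 4!*1!*1!*3!*3!*2! = 1728
prefactor² = (2J+1)*Δ*N² = 216/35
  k=0: +1/(0!*2!*1!*1!*2!*1!) = 1/4
  k=1: −1/(1!*1!*0!*0!*3!*2!) = -1/12
Σ = 1/6  ⇒  CG² = 216/35*1/6² = 6/35
CG = +√(6/35) = +0.414039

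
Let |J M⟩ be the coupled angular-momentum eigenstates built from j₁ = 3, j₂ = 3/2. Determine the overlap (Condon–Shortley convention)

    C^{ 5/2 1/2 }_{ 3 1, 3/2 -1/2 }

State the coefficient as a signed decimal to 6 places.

triangle: 2!*4!*1!/8! = 48/40320
(j±m)!: 4!*2!*1!*2!*3!*2! = 1152
prefactor² = (2J+1)*Δ*N² = 288/35
  k=0: +1/(0!*2!*2!*1!*2!*0!) = 1/8
  k=1: −1/(1!*1!*1!*0!*3!*1!) = -1/6
Σ = -1/24  ⇒  CG² = 288/35*(-1/24)² = 1/70
CG = −√(1/70) = -0.119523

−√(1/70) ≈ -0.119523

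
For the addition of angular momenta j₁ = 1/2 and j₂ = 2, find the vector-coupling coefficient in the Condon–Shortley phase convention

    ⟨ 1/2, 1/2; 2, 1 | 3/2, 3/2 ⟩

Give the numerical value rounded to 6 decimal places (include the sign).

triangle: 1!×0!×3!/5! = 6/120
(j±m)!: 1!×0!×3!×1!×3!×0! = 36
prefactor² = (2J+1)×Δ×N² = 36/5
  k=0: +1/(0!×1!×0!×3!×0!×0!) = 1/6
Σ = 1/6  ⇒  CG² = 36/5×1/6² = 1/5
CG = +√(1/5) = +0.447214

+√(1/5) ≈ +0.447214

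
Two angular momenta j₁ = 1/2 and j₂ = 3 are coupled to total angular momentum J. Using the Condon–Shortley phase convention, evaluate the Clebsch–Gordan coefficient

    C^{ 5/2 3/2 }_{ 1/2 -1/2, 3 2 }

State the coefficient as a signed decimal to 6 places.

triangle: 1!*0!*5!/7! = 120/5040
(j±m)!: 0!*1!*5!*1!*4!*1! = 2880
prefactor² = (2J+1)*Δ*N² = 2880/7
  k=1: −1/(1!*0!*0!*4!*0!*1!) = -1/24
Σ = -1/24  ⇒  CG² = 2880/7*(-1/24)² = 5/7
CG = −√(5/7) = -0.845154

-0.845154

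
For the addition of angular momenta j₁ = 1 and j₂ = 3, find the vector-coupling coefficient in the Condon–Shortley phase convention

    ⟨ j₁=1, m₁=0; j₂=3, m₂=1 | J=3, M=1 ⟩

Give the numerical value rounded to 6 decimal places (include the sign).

-0.288675

√[7·1!1!5!/8! · 1!1!4!2!4!2!] = √(48)
  +(−1)^0/∏(0,1,1,4,0,1)! = 1/24  (running 1/24)
  +(−1)^1/∏(1,0,0,3,1,2)! = -1/12  (running -1/24)
⟨..|..⟩ = √(48)·(-1/24) = -0.288675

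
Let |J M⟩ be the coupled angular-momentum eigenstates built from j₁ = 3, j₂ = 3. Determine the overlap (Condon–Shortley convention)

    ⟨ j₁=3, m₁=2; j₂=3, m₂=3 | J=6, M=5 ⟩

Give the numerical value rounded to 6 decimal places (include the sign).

+√(1/2) ≈ +0.707107

triangle: 0!*6!*6!/13! = 518400/6227020800
(j±m)!: 5!*1!*6!*0!*11!*1! = 3448811520000
prefactor² = (2J+1)*Δ*N² = 3732480000
  k=0: +1/(0!*0!*1!*6!*5!*0!) = 1/86400
Σ = 1/86400  ⇒  CG² = 3732480000*1/86400² = 1/2
CG = +√(1/2) = +0.707107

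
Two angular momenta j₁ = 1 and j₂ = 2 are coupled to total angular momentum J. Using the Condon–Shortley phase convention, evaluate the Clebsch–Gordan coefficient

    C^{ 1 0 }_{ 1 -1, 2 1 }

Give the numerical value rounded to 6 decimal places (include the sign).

√[3·2!0!2!/5! · 0!2!3!1!1!1!] = √(6/5)
  +(−1)^2/∏(2,0,0,1,0,1)! = 1/2  (running 1/2)
⟨..|..⟩ = √(6/5)·(1/2) = +0.547723

+√(3/10) ≈ +0.547723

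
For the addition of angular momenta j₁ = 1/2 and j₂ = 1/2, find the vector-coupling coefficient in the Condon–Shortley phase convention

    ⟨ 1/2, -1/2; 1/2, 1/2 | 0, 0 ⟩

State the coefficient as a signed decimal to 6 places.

triangle: 1!*0!*0!/2! = 1/2
(j±m)!: 0!*1!*1!*0!*0!*0! = 1
prefactor² = (2J+1)*Δ*N² = 1/2
  k=1: −1/(1!*0!*0!*0!*0!*0!) = -1
Σ = -1  ⇒  CG² = 1/2*(-1)² = 1/2
CG = −√(1/2) = -0.707107

-0.707107  (= −√(1/2))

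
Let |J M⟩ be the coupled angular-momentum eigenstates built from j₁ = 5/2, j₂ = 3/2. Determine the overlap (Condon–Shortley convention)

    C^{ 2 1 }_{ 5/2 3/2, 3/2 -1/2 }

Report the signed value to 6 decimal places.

triangle: 2!·3!·1!/7! = 12/5040
(j±m)!: 4!·1!·1!·2!·3!·1! = 288
prefactor² = (2J+1)·Δ·N² = 24/7
  k=0: +1/(0!·2!·1!·1!·2!·0!) = 1/4
  k=1: −1/(1!·1!·0!·0!·3!·1!) = -1/6
Σ = 1/12  ⇒  CG² = 24/7·1/12² = 1/42
CG = +√(1/42) = +0.154303

+0.154303  (= +√(1/42))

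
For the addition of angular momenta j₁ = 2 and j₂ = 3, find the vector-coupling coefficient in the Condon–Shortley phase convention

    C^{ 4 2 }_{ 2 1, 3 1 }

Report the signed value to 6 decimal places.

√[9·1!3!5!/10! · 3!1!4!2!6!2!] = √(5184/7)
  +(−1)^0/∏(0,1,1,4,2,1)! = 1/48  (running 1/48)
  +(−1)^1/∏(1,0,0,3,3,2)! = -1/72  (running 1/144)
⟨..|..⟩ = √(5184/7)·(1/144) = +0.188982

+√(1/28) = +0.188982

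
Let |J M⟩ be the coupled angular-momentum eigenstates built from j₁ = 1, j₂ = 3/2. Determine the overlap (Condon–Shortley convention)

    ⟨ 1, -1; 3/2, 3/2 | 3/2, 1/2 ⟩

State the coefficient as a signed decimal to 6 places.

j₁+j₂−J=1  J+j₁−j₂=1  J−j₁+j₂=2  j₁+j₂+J+1=5
(j₁±m₁, j₂±m₂, J±M) = (0,2,3,0,2,1)
P² = 8/5
sum k=1..1:
  [1] −1/2 = -1/2
S = -1/2
C² = P²·S² = 2/5 ; C = -0.632456

−√(2/5) ≈ -0.632456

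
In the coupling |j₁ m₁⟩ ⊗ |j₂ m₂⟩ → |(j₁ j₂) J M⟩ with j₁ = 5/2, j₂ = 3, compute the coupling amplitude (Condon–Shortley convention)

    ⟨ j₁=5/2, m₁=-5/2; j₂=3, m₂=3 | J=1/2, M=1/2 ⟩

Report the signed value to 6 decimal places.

-0.534522  (= −√(2/7))

√[2·5!0!1!/7! · 0!5!6!0!1!0!] = √(28800/7)
  +(−1)^5/∏(5,0,0,1,0,0)! = -1/120  (running -1/120)
⟨..|..⟩ = √(28800/7)·(-1/120) = -0.534522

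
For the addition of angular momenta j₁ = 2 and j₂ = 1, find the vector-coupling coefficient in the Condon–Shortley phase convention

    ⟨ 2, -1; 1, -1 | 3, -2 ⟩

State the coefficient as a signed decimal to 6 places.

√[7·0!4!2!/7! · 1!3!0!2!1!5!] = √(96)
  +(−1)^0/∏(0,0,3,0,1,2)! = 1/12  (running 1/12)
⟨..|..⟩ = √(96)·(1/12) = +0.816497

+0.816497  (= +√(2/3))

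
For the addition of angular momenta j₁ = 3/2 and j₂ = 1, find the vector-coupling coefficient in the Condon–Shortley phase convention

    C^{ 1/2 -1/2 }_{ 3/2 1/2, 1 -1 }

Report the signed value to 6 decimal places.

j₁+j₂−J=2  J+j₁−j₂=1  J−j₁+j₂=0  j₁+j₂+J+1=4
(j₁±m₁, j₂±m₂, J±M) = (2,1,0,2,0,1)
P² = 2/3
sum k=0..0:
  [0] +1/2 = 1/2
S = 1/2
C² = P²·S² = 1/6 ; C = +0.408248

+0.408248  (= +√(1/6))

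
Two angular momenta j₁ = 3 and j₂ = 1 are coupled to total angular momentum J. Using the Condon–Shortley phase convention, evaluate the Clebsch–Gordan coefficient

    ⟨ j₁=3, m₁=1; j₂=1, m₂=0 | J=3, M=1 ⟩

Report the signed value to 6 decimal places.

√[7·1!5!1!/8! · 4!2!1!1!4!2!] = √(48)
  +(−1)^0/∏(0,1,2,1,3,0)! = 1/12  (running 1/12)
  +(−1)^1/∏(1,0,1,0,4,1)! = -1/24  (running 1/24)
⟨..|..⟩ = √(48)·(1/24) = +0.288675

+0.288675  (= +√(1/12))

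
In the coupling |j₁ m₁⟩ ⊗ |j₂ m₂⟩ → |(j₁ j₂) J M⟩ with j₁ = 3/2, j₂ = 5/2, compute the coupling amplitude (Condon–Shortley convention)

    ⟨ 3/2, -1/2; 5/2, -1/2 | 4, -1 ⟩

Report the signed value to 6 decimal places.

triangle: 0!·3!·5!/9! = 720/362880
(j±m)!: 1!·2!·2!·3!·3!·5! = 17280
prefactor² = (2J+1)·Δ·N² = 2160/7
  k=0: +1/(0!·0!·2!·2!·1!·3!) = 1/24
Σ = 1/24  ⇒  CG² = 2160/7·1/24² = 15/28
CG = +√(15/28) = +0.731925

+√(15/28) = +0.731925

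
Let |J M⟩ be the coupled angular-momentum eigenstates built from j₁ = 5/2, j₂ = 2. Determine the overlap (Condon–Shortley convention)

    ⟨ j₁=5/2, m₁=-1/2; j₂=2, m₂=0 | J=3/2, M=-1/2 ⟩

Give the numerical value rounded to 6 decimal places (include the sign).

+√(2/35) ≈ +0.239046

triangle: 3!*2!*1!/7! = 12/5040
(j±m)!: 2!*3!*2!*2!*1!*2! = 96
prefactor² = (2J+1)*Δ*N² = 32/35
  k=1: −1/(1!*2!*2!*1!*0!*0!) = -1/4
  k=2: +1/(2!*1!*1!*0!*1!*1!) = 1/2
Σ = 1/4  ⇒  CG² = 32/35*1/4² = 2/35
CG = +√(2/35) = +0.239046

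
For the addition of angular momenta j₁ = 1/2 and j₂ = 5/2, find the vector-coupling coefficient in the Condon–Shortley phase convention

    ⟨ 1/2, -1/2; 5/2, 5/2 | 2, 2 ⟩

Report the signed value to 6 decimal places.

j₁+j₂−J=1  J+j₁−j₂=0  J−j₁+j₂=4  j₁+j₂+J+1=6
(j₁±m₁, j₂±m₂, J±M) = (0,1,5,0,4,0)
P² = 480
sum k=1..1:
  [1] −1/24 = -1/24
S = -1/24
C² = P²·S² = 5/6 ; C = -0.912871

−√(5/6) ≈ -0.912871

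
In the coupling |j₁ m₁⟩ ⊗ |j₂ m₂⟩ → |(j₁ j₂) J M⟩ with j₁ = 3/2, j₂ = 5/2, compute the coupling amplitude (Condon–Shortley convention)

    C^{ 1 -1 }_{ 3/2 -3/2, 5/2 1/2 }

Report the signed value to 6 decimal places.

√[3·3!0!2!/6! · 0!3!3!2!0!2!] = √(36/5)
  +(−1)^3/∏(3,0,0,0,0,2)! = -1/12  (running -1/12)
⟨..|..⟩ = √(36/5)·(-1/12) = -0.223607

-0.223607  (= −√(1/20))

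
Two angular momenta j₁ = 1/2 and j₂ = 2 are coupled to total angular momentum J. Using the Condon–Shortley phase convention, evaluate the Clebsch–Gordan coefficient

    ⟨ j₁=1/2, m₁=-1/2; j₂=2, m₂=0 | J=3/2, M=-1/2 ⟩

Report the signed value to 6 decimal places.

j₁+j₂−J=1  J+j₁−j₂=0  J−j₁+j₂=3  j₁+j₂+J+1=5
(j₁±m₁, j₂±m₂, J±M) = (0,1,2,2,1,2)
P² = 8/5
sum k=1..1:
  [1] −1/2 = -1/2
S = -1/2
C² = P²·S² = 2/5 ; C = -0.632456

−√(2/5) = -0.632456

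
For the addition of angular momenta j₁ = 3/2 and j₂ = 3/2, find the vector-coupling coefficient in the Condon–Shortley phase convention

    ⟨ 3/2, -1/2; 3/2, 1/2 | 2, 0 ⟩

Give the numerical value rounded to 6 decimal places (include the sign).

-0.500000

j₁+j₂−J=1  J+j₁−j₂=2  J−j₁+j₂=2  j₁+j₂+J+1=6
(j₁±m₁, j₂±m₂, J±M) = (1,2,2,1,2,2)
P² = 4/9
sum k=0..1:
  [0] +1/4 = 1/4
  [1] −1/1 = -1
S = -3/4
C² = P²·S² = 1/4 ; C = -0.500000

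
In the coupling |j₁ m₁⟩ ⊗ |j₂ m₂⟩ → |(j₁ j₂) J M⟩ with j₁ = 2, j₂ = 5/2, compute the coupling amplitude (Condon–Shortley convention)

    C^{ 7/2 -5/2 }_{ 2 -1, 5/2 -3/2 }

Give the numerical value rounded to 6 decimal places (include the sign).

+√(1/63) = +0.125988

j₁+j₂−J=1  J+j₁−j₂=3  J−j₁+j₂=4  j₁+j₂+J+1=9
(j₁±m₁, j₂±m₂, J±M) = (1,3,1,4,1,6)
P² = 2304/7
sum k=0..1:
  [0] +1/36 = 1/36
  [1] −1/48 = -1/48
S = 1/144
C² = P²·S² = 1/63 ; C = +0.125988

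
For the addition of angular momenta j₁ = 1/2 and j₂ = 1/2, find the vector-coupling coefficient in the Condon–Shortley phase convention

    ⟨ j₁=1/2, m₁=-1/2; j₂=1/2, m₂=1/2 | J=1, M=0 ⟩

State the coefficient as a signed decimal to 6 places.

+√(1/2) = +0.707107

triangle: 0!*1!*1!/3! = 1/6
(j±m)!: 0!*1!*1!*0!*1!*1! = 1
prefactor² = (2J+1)*Δ*N² = 1/2
  k=0: +1/(0!*0!*1!*1!*0!*0!) = 1
Σ = 1  ⇒  CG² = 1/2*1² = 1/2
CG = +√(1/2) = +0.707107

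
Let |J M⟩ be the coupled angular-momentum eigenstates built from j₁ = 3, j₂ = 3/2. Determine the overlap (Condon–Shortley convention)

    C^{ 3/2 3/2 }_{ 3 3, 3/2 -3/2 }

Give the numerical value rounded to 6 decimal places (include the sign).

√[4·3!3!0!/7! · 6!0!0!3!3!0!] = √(5184/7)
  +(−1)^0/∏(0,3,0,0,3,0)! = 1/36  (running 1/36)
⟨..|..⟩ = √(5184/7)·(1/36) = +0.755929

+√(4/7) ≈ +0.755929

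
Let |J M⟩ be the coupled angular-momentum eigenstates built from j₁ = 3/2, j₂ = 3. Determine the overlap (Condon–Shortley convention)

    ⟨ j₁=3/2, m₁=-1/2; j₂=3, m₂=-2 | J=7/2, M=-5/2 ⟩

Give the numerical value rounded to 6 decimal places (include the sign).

+√(1/7) ≈ +0.377964

√[8·1!2!5!/9! · 1!2!1!5!1!6!] = √(6400/7)
  +(−1)^0/∏(0,1,2,1,0,4)! = 1/48  (running 1/48)
  +(−1)^1/∏(1,0,1,0,1,5)! = -1/120  (running 1/80)
⟨..|..⟩ = √(6400/7)·(1/80) = +0.377964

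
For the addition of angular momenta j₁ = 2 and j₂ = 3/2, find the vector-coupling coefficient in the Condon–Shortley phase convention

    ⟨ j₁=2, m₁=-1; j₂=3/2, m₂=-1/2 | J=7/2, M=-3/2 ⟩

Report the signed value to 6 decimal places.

+√(4/7) = +0.755929

√[8·0!4!3!/8! · 1!3!1!2!2!5!] = √(576/7)
  +(−1)^0/∏(0,0,3,1,1,2)! = 1/12  (running 1/12)
⟨..|..⟩ = √(576/7)·(1/12) = +0.755929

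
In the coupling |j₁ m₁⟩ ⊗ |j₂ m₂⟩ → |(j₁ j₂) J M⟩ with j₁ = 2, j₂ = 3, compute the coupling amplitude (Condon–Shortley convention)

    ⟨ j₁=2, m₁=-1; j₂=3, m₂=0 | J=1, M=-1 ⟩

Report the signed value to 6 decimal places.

-0.292770  (= −√(3/35))

√[3·4!0!2!/7! · 1!3!3!3!0!2!] = √(432/35)
  +(−1)^3/∏(3,1,0,0,0,2)! = -1/12  (running -1/12)
⟨..|..⟩ = √(432/35)·(-1/12) = -0.292770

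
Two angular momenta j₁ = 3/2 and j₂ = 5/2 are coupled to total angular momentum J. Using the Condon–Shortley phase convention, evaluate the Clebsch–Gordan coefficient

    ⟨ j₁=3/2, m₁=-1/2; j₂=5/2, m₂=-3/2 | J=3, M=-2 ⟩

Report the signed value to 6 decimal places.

+√(1/12) ≈ +0.288675

j₁+j₂−J=1  J+j₁−j₂=2  J−j₁+j₂=4  j₁+j₂+J+1=8
(j₁±m₁, j₂±m₂, J±M) = (1,2,1,4,1,5)
P² = 48
sum k=0..1:
  [0] +1/12 = 1/12
  [1] −1/24 = -1/24
S = 1/24
C² = P²·S² = 1/12 ; C = +0.288675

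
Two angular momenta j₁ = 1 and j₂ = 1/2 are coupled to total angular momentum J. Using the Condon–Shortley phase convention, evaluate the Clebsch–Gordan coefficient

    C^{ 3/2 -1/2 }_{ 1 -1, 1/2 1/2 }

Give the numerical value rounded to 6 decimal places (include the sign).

j₁+j₂−J=0  J+j₁−j₂=2  J−j₁+j₂=1  j₁+j₂+J+1=4
(j₁±m₁, j₂±m₂, J±M) = (0,2,1,0,1,2)
P² = 4/3
sum k=0..0:
  [0] +1/2 = 1/2
S = 1/2
C² = P²·S² = 1/3 ; C = +0.577350

+0.577350  (= +√(1/3))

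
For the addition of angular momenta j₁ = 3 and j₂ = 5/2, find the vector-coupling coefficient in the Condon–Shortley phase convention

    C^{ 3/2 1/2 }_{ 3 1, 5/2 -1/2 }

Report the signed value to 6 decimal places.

-0.097590

√[4·4!2!1!/8! · 4!2!2!3!2!1!] = √(192/35)
  +(−1)^1/∏(1,3,1,1,1,0)! = -1/6  (running -1/6)
  +(−1)^2/∏(2,2,0,0,2,1)! = 1/8  (running -1/24)
⟨..|..⟩ = √(192/35)·(-1/24) = -0.097590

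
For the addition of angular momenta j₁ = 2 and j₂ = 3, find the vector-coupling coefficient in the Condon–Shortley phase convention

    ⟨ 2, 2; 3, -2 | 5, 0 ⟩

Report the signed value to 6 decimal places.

j₁+j₂−J=0  J+j₁−j₂=4  J−j₁+j₂=6  j₁+j₂+J+1=11
(j₁±m₁, j₂±m₂, J±M) = (4,0,1,5,5,5)
P² = 1382400/7
sum k=0..0:
  [0] +1/2880 = 1/2880
S = 1/2880
C² = P²·S² = 1/42 ; C = +0.154303

+0.154303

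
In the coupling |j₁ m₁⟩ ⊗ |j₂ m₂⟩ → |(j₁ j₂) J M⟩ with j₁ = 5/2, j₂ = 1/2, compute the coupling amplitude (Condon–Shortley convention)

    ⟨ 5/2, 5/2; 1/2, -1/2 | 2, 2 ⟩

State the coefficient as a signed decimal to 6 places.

+√(5/6) = +0.912871

√[5·1!4!0!/6! · 5!0!0!1!4!0!] = √(480)
  +(−1)^0/∏(0,1,0,0,4,0)! = 1/24  (running 1/24)
⟨..|..⟩ = √(480)·(1/24) = +0.912871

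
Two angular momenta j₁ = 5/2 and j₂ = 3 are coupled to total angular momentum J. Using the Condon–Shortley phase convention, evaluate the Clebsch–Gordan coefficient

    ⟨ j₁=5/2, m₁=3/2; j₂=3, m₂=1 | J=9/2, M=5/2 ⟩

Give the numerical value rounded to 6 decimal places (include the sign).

√[10·1!4!5!/11! · 4!1!4!2!7!2!] = √(92160/11)
  +(−1)^0/∏(0,1,1,4,3,1)! = 1/144  (running 1/144)
  +(−1)^1/∏(1,0,0,3,4,2)! = -1/288  (running 1/288)
⟨..|..⟩ = √(92160/11)·(1/288) = +0.317821

+√(10/99) = +0.317821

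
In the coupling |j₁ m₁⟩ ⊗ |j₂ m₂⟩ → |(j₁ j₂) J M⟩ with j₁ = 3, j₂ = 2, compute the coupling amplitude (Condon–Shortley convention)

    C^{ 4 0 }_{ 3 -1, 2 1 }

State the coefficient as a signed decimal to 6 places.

−√(5/14) = -0.597614

√[9·1!5!3!/10! · 2!4!3!1!4!4!] = √(10368/35)
  +(−1)^0/∏(0,1,4,3,1,0)! = 1/144  (running 1/144)
  +(−1)^1/∏(1,0,3,2,2,1)! = -1/24  (running -5/144)
⟨..|..⟩ = √(10368/35)·(-5/144) = -0.597614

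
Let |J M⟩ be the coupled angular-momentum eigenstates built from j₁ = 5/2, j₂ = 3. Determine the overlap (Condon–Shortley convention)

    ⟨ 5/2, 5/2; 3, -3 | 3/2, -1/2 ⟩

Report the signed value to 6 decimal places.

+√(5/14) ≈ +0.597614

j₁+j₂−J=4  J+j₁−j₂=1  J−j₁+j₂=2  j₁+j₂+J+1=8
(j₁±m₁, j₂±m₂, J±M) = (5,0,0,6,1,2)
P² = 5760/7
sum k=0..0:
  [0] +1/48 = 1/48
S = 1/48
C² = P²·S² = 5/14 ; C = +0.597614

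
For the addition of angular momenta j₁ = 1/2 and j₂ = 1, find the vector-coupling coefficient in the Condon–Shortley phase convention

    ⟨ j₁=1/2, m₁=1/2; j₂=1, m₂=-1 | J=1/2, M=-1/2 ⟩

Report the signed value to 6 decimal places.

j₁+j₂−J=1  J+j₁−j₂=0  J−j₁+j₂=1  j₁+j₂+J+1=3
(j₁±m₁, j₂±m₂, J±M) = (1,0,0,2,0,1)
P² = 2/3
sum k=0..0:
  [0] +1/1 = 1
S = 1
C² = P²·S² = 2/3 ; C = +0.816497

+√(2/3) ≈ +0.816497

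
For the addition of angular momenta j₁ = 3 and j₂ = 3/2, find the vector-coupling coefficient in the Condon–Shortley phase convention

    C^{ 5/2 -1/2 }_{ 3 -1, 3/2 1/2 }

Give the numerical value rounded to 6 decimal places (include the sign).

−√(1/70) ≈ -0.119523

j₁+j₂−J=2  J+j₁−j₂=4  J−j₁+j₂=1  j₁+j₂+J+1=8
(j₁±m₁, j₂±m₂, J±M) = (2,4,2,1,2,3)
P² = 288/35
sum k=1..2:
  [1] −1/6 = -1/6
  [2] +1/8 = 1/8
S = -1/24
C² = P²·S² = 1/70 ; C = -0.119523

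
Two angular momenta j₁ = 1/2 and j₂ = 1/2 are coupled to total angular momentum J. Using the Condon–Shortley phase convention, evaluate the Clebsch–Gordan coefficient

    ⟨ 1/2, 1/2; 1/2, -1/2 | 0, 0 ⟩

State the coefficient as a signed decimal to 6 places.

+√(1/2) = +0.707107

√[1·1!0!0!/2! · 1!0!0!1!0!0!] = √(1/2)
  +(−1)^0/∏(0,1,0,0,0,0)! = 1  (running 1)
⟨..|..⟩ = √(1/2)·(1) = +0.707107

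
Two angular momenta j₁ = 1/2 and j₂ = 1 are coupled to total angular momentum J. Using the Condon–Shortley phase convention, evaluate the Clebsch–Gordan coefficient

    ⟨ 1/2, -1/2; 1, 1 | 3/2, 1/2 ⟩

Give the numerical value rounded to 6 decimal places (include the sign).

+√(1/3) = +0.577350

√[4·0!1!2!/4! · 0!1!2!0!2!1!] = √(4/3)
  +(−1)^0/∏(0,0,1,2,0,0)! = 1/2  (running 1/2)
⟨..|..⟩ = √(4/3)·(1/2) = +0.577350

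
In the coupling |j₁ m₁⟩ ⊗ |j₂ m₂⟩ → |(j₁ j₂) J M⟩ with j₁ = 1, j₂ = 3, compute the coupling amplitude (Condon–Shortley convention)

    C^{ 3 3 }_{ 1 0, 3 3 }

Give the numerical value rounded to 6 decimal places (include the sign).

triangle: 1!·1!·5!/8! = 120/40320
(j±m)!: 1!·1!·6!·0!·6!·0! = 518400
prefactor² = (2J+1)·Δ·N² = 10800
  k=1: −1/(1!·0!·0!·5!·1!·0!) = -1/120
Σ = -1/120  ⇒  CG² = 10800·(-1/120)² = 3/4
CG = −√(3/4) = -0.866025

−√(3/4) = -0.866025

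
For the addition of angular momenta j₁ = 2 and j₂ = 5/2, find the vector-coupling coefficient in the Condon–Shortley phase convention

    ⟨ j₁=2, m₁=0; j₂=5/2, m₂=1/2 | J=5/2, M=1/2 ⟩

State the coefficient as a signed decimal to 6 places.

√[6·2!2!3!/8! · 2!2!3!2!3!2!] = √(72/35)
  +(−1)^0/∏(0,2,2,3,0,0)! = 1/24  (running 1/24)
  +(−1)^1/∏(1,1,1,2,1,1)! = -1/2  (running -11/24)
  +(−1)^2/∏(2,0,0,1,2,2)! = 1/8  (running -1/3)
⟨..|..⟩ = √(72/35)·(-1/3) = -0.478091

−√(8/35) ≈ -0.478091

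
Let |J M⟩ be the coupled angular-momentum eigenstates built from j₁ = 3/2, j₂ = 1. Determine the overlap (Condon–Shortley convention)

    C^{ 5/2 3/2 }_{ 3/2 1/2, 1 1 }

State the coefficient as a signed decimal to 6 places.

+0.774597  (= +√(3/5))

triangle: 0!·3!·2!/6! = 12/720
(j±m)!: 2!·1!·2!·0!·4!·1! = 96
prefactor² = (2J+1)·Δ·N² = 48/5
  k=0: +1/(0!·0!·1!·2!·2!·0!) = 1/4
Σ = 1/4  ⇒  CG² = 48/5·1/4² = 3/5
CG = +√(3/5) = +0.774597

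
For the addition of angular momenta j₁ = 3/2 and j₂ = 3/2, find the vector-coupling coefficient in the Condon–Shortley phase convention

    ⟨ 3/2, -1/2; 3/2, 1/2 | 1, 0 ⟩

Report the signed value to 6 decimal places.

j₁+j₂−J=2  J+j₁−j₂=1  J−j₁+j₂=1  j₁+j₂+J+1=5
(j₁±m₁, j₂±m₂, J±M) = (1,2,2,1,1,1)
P² = 1/5
sum k=1..2:
  [1] −1/1 = -1
  [2] +1/2 = 1/2
S = -1/2
C² = P²·S² = 1/20 ; C = -0.223607

-0.223607  (= −√(1/20))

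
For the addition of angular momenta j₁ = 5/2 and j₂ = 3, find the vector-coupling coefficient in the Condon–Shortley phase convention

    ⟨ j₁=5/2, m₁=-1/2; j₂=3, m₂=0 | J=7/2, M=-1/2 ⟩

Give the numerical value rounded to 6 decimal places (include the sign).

-0.436436

j₁+j₂−J=2  J+j₁−j₂=3  J−j₁+j₂=4  j₁+j₂+J+1=10
(j₁±m₁, j₂±m₂, J±M) = (2,3,3,3,3,4)
P² = 6912/175
sum k=0..2:
  [0] +1/72 = 1/72
  [1] −1/8 = -1/8
  [2] +1/24 = 1/24
S = -5/72
C² = P²·S² = 4/21 ; C = -0.436436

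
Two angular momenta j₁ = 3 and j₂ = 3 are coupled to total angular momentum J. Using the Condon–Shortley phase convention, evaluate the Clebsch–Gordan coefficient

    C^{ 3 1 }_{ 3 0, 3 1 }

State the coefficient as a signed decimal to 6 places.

+√(1/6) = +0.408248

√[7·3!3!3!/10! · 3!3!4!2!4!2!] = √(864/25)
  +(−1)^1/∏(1,2,2,3,1,0)! = -1/24  (running -1/24)
  +(−1)^2/∏(2,1,1,2,2,1)! = 1/8  (running 1/12)
  +(−1)^3/∏(3,0,0,1,3,2)! = -1/72  (running 5/72)
⟨..|..⟩ = √(864/25)·(5/72) = +0.408248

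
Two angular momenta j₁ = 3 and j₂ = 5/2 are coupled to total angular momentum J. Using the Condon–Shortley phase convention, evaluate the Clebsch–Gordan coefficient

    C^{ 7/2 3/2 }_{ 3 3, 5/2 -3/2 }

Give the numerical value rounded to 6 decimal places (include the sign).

j₁+j₂−J=2  J+j₁−j₂=4  J−j₁+j₂=3  j₁+j₂+J+1=10
(j₁±m₁, j₂±m₂, J±M) = (6,0,1,4,5,2)
P² = 18432/7
sum k=0..0:
  [0] +1/96 = 1/96
S = 1/96
C² = P²·S² = 2/7 ; C = +0.534522

+√(2/7) ≈ +0.534522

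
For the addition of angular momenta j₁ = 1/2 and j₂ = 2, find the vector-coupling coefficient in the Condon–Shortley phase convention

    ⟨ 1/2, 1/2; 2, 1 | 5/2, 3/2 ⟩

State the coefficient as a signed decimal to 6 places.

+√(4/5) ≈ +0.894427

j₁+j₂−J=0  J+j₁−j₂=1  J−j₁+j₂=4  j₁+j₂+J+1=6
(j₁±m₁, j₂±m₂, J±M) = (1,0,3,1,4,1)
P² = 144/5
sum k=0..0:
  [0] +1/6 = 1/6
S = 1/6
C² = P²·S² = 4/5 ; C = +0.894427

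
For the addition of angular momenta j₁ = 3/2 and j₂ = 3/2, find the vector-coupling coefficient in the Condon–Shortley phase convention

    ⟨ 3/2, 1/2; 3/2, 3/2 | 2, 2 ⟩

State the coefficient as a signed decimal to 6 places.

−√(1/2) ≈ -0.707107

j₁+j₂−J=1  J+j₁−j₂=2  J−j₁+j₂=2  j₁+j₂+J+1=6
(j₁±m₁, j₂±m₂, J±M) = (2,1,3,0,4,0)
P² = 8
sum k=1..1:
  [1] −1/4 = -1/4
S = -1/4
C² = P²·S² = 1/2 ; C = -0.707107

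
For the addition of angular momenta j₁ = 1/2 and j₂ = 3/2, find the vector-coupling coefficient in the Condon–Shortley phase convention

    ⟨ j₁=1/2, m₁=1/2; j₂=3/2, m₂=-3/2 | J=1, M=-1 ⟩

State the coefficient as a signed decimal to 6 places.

+0.866025  (= +√(3/4))

triangle: 1!*0!*2!/4! = 2/24
(j±m)!: 1!*0!*0!*3!*0!*2! = 12
prefactor² = (2J+1)*Δ*N² = 3
  k=0: +1/(0!*1!*0!*0!*0!*2!) = 1/2
Σ = 1/2  ⇒  CG² = 3*1/2² = 3/4
CG = +√(3/4) = +0.866025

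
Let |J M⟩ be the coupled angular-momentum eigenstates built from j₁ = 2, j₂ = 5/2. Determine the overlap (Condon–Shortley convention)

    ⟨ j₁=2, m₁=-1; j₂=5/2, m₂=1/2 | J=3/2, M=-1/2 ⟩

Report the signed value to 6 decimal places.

+0.487950

triangle: 3!·1!·2!/7! = 12/5040
(j±m)!: 1!·3!·3!·2!·1!·2! = 144
prefactor² = (2J+1)·Δ·N² = 48/35
  k=2: +1/(2!·1!·1!·1!·0!·1!) = 1/2
  k=3: −1/(3!·0!·0!·0!·1!·2!) = -1/12
Σ = 5/12  ⇒  CG² = 48/35·5/12² = 5/21
CG = +√(5/21) = +0.487950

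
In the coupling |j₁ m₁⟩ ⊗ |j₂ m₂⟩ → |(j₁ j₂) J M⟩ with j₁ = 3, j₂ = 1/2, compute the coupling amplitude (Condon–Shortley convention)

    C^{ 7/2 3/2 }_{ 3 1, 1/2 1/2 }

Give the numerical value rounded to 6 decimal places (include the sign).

√[8·0!6!1!/8! · 4!2!1!0!5!2!] = √(11520/7)
  +(−1)^0/∏(0,0,2,1,4,0)! = 1/48  (running 1/48)
⟨..|..⟩ = √(11520/7)·(1/48) = +0.845154

+√(5/7) ≈ +0.845154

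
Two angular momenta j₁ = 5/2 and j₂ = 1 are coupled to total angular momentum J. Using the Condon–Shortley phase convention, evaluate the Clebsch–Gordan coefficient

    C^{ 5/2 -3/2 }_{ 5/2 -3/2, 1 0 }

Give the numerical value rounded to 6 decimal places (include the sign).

−√(9/35) ≈ -0.507093

j₁+j₂−J=1  J+j₁−j₂=4  J−j₁+j₂=1  j₁+j₂+J+1=7
(j₁±m₁, j₂±m₂, J±M) = (1,4,1,1,1,4)
P² = 576/35
sum k=0..1:
  [0] +1/24 = 1/24
  [1] −1/6 = -1/6
S = -1/8
C² = P²·S² = 9/35 ; C = -0.507093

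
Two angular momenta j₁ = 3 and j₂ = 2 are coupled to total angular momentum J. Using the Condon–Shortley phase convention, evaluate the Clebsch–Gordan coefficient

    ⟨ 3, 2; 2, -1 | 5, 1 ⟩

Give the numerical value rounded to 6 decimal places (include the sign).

+√(4/35) = +0.338062

√[11·0!6!4!/11! · 5!1!1!3!6!4!] = √(414720/7)
  +(−1)^0/∏(0,0,1,1,5,3)! = 1/720  (running 1/720)
⟨..|..⟩ = √(414720/7)·(1/720) = +0.338062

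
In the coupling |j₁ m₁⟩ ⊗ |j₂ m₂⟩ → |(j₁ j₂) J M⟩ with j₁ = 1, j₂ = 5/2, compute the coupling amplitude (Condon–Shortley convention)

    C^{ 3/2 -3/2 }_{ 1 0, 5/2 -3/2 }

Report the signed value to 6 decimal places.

j₁+j₂−J=2  J+j₁−j₂=0  J−j₁+j₂=3  j₁+j₂+J+1=6
(j₁±m₁, j₂±m₂, J±M) = (1,1,1,4,0,3)
P² = 48/5
sum k=1..1:
  [1] −1/6 = -1/6
S = -1/6
C² = P²·S² = 4/15 ; C = -0.516398

−√(4/15) = -0.516398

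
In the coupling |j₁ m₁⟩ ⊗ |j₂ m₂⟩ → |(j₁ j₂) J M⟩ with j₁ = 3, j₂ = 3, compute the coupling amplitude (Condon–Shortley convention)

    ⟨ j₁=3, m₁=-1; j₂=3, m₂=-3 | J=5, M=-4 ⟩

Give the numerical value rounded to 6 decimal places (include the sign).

+0.707107

triangle: 1!×5!×5!/12! = 14400/479001600
(j±m)!: 2!×4!×0!×6!×1!×9! = 12541132800
prefactor² = (2J+1)×Δ×N² = 4147200
  k=0: +1/(0!×1!×4!×0!×1!×5!) = 1/2880
Σ = 1/2880  ⇒  CG² = 4147200×1/2880² = 1/2
CG = +√(1/2) = +0.707107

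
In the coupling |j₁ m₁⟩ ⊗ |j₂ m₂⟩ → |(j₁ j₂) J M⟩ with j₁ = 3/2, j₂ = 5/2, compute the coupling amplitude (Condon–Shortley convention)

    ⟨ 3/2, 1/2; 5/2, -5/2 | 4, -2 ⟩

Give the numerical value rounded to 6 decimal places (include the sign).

√[9·0!3!5!/9! · 2!1!0!5!2!6!] = √(43200/7)
  +(−1)^0/∏(0,0,1,0,2,5)! = 1/240  (running 1/240)
⟨..|..⟩ = √(43200/7)·(1/240) = +0.327327

+0.327327  (= +√(3/28))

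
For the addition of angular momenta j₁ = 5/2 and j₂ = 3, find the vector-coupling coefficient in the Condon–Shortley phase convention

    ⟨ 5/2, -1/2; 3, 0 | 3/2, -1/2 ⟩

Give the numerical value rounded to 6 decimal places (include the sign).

+√(4/35) ≈ +0.338062

triangle: 4!*1!*2!/8! = 48/40320
(j±m)!: 2!*3!*3!*3!*1!*2! = 864
prefactor² = (2J+1)*Δ*N² = 144/35
  k=2: +1/(2!*2!*1!*1!*0!*1!) = 1/4
  k=3: −1/(3!*1!*0!*0!*1!*2!) = -1/12
Σ = 1/6  ⇒  CG² = 144/35*1/6² = 4/35
CG = +√(4/35) = +0.338062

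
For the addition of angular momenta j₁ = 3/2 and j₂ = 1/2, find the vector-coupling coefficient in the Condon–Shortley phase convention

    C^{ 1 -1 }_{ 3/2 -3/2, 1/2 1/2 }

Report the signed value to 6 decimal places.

j₁+j₂−J=1  J+j₁−j₂=2  J−j₁+j₂=0  j₁+j₂+J+1=4
(j₁±m₁, j₂±m₂, J±M) = (0,3,1,0,0,2)
P² = 3
sum k=1..1:
  [1] −1/2 = -1/2
S = -1/2
C² = P²·S² = 3/4 ; C = -0.866025

-0.866025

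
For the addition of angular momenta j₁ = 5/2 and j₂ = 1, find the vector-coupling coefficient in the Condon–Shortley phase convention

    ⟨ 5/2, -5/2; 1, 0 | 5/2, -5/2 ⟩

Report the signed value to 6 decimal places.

−√(5/7) ≈ -0.845154

triangle: 1!·4!·1!/7! = 24/5040
(j±m)!: 0!·5!·1!·1!·0!·5! = 14400
prefactor² = (2J+1)·Δ·N² = 2880/7
  k=1: −1/(1!·0!·4!·0!·0!·1!) = -1/24
Σ = -1/24  ⇒  CG² = 2880/7·(-1/24)² = 5/7
CG = −√(5/7) = -0.845154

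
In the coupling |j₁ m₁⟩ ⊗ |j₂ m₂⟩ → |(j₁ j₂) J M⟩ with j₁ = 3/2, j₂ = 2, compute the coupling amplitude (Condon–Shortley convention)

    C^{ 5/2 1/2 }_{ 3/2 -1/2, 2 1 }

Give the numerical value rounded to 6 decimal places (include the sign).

j₁+j₂−J=1  J+j₁−j₂=2  J−j₁+j₂=3  j₁+j₂+J+1=7
(j₁±m₁, j₂±m₂, J±M) = (1,2,3,1,3,2)
P² = 72/35
sum k=0..1:
  [0] +1/12 = 1/12
  [1] −1/2 = -1/2
S = -5/12
C² = P²·S² = 5/14 ; C = -0.597614

−√(5/14) ≈ -0.597614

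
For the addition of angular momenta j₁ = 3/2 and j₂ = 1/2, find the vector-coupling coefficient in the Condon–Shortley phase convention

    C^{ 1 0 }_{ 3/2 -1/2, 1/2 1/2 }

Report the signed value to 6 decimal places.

j₁+j₂−J=1  J+j₁−j₂=2  J−j₁+j₂=0  j₁+j₂+J+1=4
(j₁±m₁, j₂±m₂, J±M) = (1,2,1,0,1,1)
P² = 1/2
sum k=1..1:
  [1] −1/1 = -1
S = -1
C² = P²·S² = 1/2 ; C = -0.707107

−√(1/2) ≈ -0.707107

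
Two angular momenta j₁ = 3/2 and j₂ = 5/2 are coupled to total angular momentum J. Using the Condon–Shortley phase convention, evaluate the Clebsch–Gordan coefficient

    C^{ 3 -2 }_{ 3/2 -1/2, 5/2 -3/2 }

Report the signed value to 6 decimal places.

triangle: 1!*2!*4!/8! = 48/40320
(j±m)!: 1!*2!*1!*4!*1!*5! = 5760
prefactor² = (2J+1)*Δ*N² = 48
  k=0: +1/(0!*1!*2!*1!*0!*3!) = 1/12
  k=1: −1/(1!*0!*1!*0!*1!*4!) = -1/24
Σ = 1/24  ⇒  CG² = 48*1/24² = 1/12
CG = +√(1/12) = +0.288675

+√(1/12) = +0.288675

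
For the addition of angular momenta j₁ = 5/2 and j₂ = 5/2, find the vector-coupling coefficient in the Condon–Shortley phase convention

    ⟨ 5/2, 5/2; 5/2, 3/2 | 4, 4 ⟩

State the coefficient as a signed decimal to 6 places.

triangle: 1!*4!*4!/10! = 576/3628800
(j±m)!: 5!*0!*4!*1!*8!*0! = 116121600
prefactor² = (2J+1)*Δ*N² = 165888
  k=0: +1/(0!*1!*0!*4!*4!*0!) = 1/576
Σ = 1/576  ⇒  CG² = 165888*1/576² = 1/2
CG = +√(1/2) = +0.707107

+0.707107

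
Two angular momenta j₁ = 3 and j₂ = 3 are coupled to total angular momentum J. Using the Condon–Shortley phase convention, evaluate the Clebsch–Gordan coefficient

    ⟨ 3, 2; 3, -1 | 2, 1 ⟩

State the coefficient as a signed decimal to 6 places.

−√(5/28) = -0.422577

triangle: 4!×2!×2!/9! = 96/362880
(j±m)!: 5!×1!×2!×4!×3!×1! = 34560
prefactor² = (2J+1)×Δ×N² = 320/7
  k=0: +1/(0!×4!×1!×2!×1!×0!) = 1/48
  k=1: −1/(1!×3!×0!×1!×2!×1!) = -1/12
Σ = -1/16  ⇒  CG² = 320/7×(-1/16)² = 5/28
CG = −√(5/28) = -0.422577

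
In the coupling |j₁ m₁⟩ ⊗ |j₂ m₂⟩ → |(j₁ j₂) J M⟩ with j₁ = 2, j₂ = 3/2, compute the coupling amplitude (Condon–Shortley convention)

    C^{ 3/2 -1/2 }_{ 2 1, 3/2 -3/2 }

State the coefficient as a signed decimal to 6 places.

+0.632456

triangle: 2!*2!*1!/6! = 4/720
(j±m)!: 3!*1!*0!*3!*1!*2! = 72
prefactor² = (2J+1)*Δ*N² = 8/5
  k=0: +1/(0!*2!*1!*0!*1!*1!) = 1/2
Σ = 1/2  ⇒  CG² = 8/5*1/2² = 2/5
CG = +√(2/5) = +0.632456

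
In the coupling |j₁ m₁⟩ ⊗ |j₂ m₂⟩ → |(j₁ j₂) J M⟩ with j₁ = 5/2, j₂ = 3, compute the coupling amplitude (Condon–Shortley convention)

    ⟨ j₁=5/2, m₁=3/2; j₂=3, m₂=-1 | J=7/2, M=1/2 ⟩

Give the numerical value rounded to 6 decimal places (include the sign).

√[8·2!3!4!/10! · 4!1!2!4!4!3!] = √(18432/175)
  +(−1)^0/∏(0,2,1,2,2,2)! = 1/16  (running 1/16)
  +(−1)^1/∏(1,1,0,1,3,3)! = -1/36  (running 5/144)
⟨..|..⟩ = √(18432/175)·(5/144) = +0.356348

+0.356348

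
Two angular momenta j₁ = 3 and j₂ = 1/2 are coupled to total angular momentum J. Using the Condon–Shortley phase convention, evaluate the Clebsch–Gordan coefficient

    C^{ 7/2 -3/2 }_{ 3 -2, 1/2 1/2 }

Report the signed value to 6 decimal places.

√[8·0!6!1!/8! · 1!5!1!0!2!5!] = √(28800/7)
  +(−1)^0/∏(0,0,5,1,1,0)! = 1/120  (running 1/120)
⟨..|..⟩ = √(28800/7)·(1/120) = +0.534522

+0.534522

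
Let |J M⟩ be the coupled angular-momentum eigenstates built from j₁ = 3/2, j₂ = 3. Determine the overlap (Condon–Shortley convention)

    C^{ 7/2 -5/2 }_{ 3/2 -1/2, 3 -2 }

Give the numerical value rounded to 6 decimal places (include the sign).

+√(1/7) = +0.377964

√[8·1!2!5!/9! · 1!2!1!5!1!6!] = √(6400/7)
  +(−1)^0/∏(0,1,2,1,0,4)! = 1/48  (running 1/48)
  +(−1)^1/∏(1,0,1,0,1,5)! = -1/120  (running 1/80)
⟨..|..⟩ = √(6400/7)·(1/80) = +0.377964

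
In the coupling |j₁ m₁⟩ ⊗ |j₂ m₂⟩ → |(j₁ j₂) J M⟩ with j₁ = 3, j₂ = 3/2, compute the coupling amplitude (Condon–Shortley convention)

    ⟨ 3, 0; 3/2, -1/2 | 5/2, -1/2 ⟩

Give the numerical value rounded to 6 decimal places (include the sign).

j₁+j₂−J=2  J+j₁−j₂=4  J−j₁+j₂=1  j₁+j₂+J+1=8
(j₁±m₁, j₂±m₂, J±M) = (3,3,1,2,2,3)
P² = 216/35
sum k=0..1:
  [0] +1/12 = 1/12
  [1] −1/4 = -1/4
S = -1/6
C² = P²·S² = 6/35 ; C = -0.414039

−√(6/35) = -0.414039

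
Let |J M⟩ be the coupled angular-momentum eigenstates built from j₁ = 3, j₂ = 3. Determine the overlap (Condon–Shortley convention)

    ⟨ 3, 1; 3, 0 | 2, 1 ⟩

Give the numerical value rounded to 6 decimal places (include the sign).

triangle: 4!·2!·2!/9! = 96/362880
(j±m)!: 4!·2!·3!·3!·3!·1! = 10368
prefactor² = (2J+1)·Δ·N² = 96/7
  k=1: −1/(1!·3!·1!·2!·1!·0!) = -1/12
  k=2: +1/(2!·2!·0!·1!·2!·1!) = 1/8
Σ = 1/24  ⇒  CG² = 96/7·1/24² = 1/42
CG = +√(1/42) = +0.154303

+0.154303  (= +√(1/42))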